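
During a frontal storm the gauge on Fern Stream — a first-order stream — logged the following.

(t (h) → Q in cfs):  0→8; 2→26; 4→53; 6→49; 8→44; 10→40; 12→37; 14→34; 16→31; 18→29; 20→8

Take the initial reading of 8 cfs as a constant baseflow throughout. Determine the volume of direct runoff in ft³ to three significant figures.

V ≈ 1.95 × 10^6 ft³

Direct-runoff ordinates (Q − Q_b): 0.0, 18.0, 45.0, 41.0, 36.0, 32.0, 29.0, 26.0, 23.0, 21.0, 0.0 cfs.
ΣQ_DR = 271.0 cfs.
With Δt = 2 h = 7200 s, V = ΣQ_DR · Δt = 271.0 × 7200 = 1.95 × 10^6 ft³.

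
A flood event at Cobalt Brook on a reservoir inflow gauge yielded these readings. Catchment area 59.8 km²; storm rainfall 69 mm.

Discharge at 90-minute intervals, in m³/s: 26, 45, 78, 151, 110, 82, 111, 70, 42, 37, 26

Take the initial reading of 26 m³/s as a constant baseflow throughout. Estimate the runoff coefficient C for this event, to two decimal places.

ΣQ_DR = 492.0 m³/s; V = ΣQ_DR·Δt = 2.657 × 10^6 m³.
Runoff depth d = V / A = 44.43 mm.
C = d / P = 44.43 / 69 = 0.64.

C ≈ 0.64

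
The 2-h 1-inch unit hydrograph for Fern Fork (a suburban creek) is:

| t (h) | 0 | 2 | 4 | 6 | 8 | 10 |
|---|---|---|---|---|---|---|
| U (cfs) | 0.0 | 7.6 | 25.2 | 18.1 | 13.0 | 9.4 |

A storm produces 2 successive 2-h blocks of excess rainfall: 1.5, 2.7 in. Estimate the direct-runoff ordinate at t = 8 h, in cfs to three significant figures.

By discrete convolution, Q_j = Σ (P_i / 1 in) · U_{j−i}.
At t = 8 h (j=4): Q = (1.5/1)·13.0 + (2.7/1)·18.1 = 68.4 cfs.

Q ≈ 68.4 cfs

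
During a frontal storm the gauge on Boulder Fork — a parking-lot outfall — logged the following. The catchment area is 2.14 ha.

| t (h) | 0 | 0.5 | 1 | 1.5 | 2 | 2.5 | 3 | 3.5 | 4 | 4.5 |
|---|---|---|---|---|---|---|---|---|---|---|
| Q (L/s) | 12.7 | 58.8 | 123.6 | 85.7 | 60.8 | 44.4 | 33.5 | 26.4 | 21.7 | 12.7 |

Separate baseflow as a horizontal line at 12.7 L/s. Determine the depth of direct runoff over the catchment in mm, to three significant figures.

d ≈ 29.7 mm

Direct runoff: 0.0, 46.1, 110.9, 73.0, 48.1, 31.7, 20.8, 13.7, 9.0, 0.0 L/s; ΣQ_DR = 353.3 L/s.
V = ΣQ_DR · Δt = 353.3 × 1800 s = 6.359 × 10^5 L.
Over A = 2.14 ha, depth = V / A = 29.7 mm.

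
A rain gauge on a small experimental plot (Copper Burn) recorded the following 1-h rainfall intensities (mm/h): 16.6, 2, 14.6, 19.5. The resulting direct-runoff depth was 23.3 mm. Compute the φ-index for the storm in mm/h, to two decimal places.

φ ≈ 9.13 mm/h

Only the 3 blocks with intensity above φ contribute runoff: 16.6, 14.6, 19.5 mm/h.
Σ(I−φ)·Δt = d  ⇒  (16.6+14.6+19.5 − 3φ)·1 = 23.3
φ = (50.70 − 23.3/1) / 3 = 9.13 mm/h.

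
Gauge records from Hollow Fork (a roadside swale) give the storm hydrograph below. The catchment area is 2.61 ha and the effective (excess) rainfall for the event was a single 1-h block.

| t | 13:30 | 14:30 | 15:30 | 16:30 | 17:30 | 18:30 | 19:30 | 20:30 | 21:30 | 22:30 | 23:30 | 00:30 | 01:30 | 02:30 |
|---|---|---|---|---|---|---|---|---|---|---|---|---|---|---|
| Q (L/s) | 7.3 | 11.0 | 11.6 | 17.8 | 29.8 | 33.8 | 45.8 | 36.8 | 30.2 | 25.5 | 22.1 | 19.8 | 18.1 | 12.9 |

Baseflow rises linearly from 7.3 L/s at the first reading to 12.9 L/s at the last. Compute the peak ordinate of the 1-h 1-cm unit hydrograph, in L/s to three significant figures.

Direct runoff: 0.00, 3.27, 3.44, 9.21, 20.78, 24.35, 35.92, 26.48, 19.45, 14.32, 10.49, 7.76, 5.63, 0.00 L/s; ΣQ_DR = 181.1 L/s, peak = 35.92 L/s.
Runoff depth d = ΣQ_DR·Δt / A = 181.1 × 3600 / (2.61 ha) = 24.98 mm.
The 1-cm UH is the DRH scaled by (10 mm)/d, so U_p = 35.92 × 10/24.98 = 14.4 L/s.

U_p ≈ 14.4 L/s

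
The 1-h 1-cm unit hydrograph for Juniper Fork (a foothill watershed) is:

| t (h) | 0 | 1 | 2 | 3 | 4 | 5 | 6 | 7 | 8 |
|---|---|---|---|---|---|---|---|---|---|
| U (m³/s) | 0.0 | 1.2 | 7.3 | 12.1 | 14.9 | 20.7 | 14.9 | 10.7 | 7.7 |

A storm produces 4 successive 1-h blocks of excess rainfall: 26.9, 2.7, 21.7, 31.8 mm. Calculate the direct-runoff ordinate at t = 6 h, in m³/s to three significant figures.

By discrete convolution, Q_j = Σ (P_i / 10 mm) · U_{j−i}.
At t = 6 h (j=6): Q = (26.9/10)·14.9 + (2.7/10)·20.7 + (21.7/10)·14.9 + (31.8/10)·12.1 = 116 m³/s.

Q ≈ 116 m³/s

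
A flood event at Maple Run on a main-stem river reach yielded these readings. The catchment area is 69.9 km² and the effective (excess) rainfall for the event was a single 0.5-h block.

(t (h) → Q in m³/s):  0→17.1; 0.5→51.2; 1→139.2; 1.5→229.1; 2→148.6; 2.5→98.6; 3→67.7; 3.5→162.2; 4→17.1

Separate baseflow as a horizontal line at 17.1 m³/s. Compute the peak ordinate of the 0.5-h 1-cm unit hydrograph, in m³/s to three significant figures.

U_p ≈ 106 m³/s

Direct runoff: 0.0, 34.1, 122.1, 212.0, 131.5, 81.5, 50.6, 145.1, 0.0 m³/s; ΣQ_DR = 776.9 m³/s, peak = 212.0 m³/s.
Runoff depth d = ΣQ_DR·Δt / A = 776.9 × 1800 / (69.9 km²) = 20.01 mm.
The 1-cm UH is the DRH scaled by (10 mm)/d, so U_p = 212.0 × 10/20.01 = 106 m³/s.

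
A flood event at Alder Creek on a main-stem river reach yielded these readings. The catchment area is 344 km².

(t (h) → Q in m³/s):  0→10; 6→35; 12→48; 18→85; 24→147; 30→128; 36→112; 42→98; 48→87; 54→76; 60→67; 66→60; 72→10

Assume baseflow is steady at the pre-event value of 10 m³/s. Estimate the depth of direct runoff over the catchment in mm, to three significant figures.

Direct runoff: 0.0, 25.0, 38.0, 75.0, 137.0, 118.0, 102.0, 88.0, 77.0, 66.0, 57.0, 50.0, 0.0 m³/s; ΣQ_DR = 833.0 m³/s.
V = ΣQ_DR · Δt = 833.0 × 21600 s = 1.799 × 10^7 m³.
Over A = 344 km², depth = V / A = 52.3 mm.

d ≈ 52.3 mm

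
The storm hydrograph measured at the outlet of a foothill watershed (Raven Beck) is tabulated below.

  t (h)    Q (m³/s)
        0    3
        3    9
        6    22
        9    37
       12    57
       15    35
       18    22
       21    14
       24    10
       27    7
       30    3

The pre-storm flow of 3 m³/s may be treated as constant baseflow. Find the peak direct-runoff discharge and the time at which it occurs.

Q_p = 54.0 m³/s at t = 12 h

Subtracting baseflow gives direct-runoff ordinates: 0.0, 6.0, 19.0, 34.0, 54.0, 32.0, 19.0, 11.0, 7.0, 4.0, 0.0 m³/s.
The maximum is 54.0 m³/s, occurring at the reading for t = 12 h.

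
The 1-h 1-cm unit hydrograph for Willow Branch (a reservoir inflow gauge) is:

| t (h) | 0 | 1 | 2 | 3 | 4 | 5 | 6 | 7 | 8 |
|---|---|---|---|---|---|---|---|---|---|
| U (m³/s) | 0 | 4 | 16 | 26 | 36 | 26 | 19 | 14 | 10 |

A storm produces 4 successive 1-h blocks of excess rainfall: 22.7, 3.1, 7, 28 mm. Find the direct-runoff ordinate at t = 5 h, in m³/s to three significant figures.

By discrete convolution, Q_j = Σ (P_i / 10 mm) · U_{j−i}.
At t = 5 h (j=5): Q = (22.7/10)·26 + (3.1/10)·36 + (7/10)·26 + (28/10)·16 = 133 m³/s.

Q ≈ 133 m³/s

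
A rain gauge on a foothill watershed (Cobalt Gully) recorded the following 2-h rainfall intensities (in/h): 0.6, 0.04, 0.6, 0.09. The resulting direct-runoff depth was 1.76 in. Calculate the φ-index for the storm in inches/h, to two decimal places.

Only the 2 blocks with intensity above φ contribute runoff: 0.6, 0.6 in/h.
Σ(I−φ)·Δt = d  ⇒  (0.6+0.6 − 2φ)·2 = 1.76
φ = (1.200 − 1.76/2) / 2 = 0.16 in/h.

φ ≈ 0.16 in/h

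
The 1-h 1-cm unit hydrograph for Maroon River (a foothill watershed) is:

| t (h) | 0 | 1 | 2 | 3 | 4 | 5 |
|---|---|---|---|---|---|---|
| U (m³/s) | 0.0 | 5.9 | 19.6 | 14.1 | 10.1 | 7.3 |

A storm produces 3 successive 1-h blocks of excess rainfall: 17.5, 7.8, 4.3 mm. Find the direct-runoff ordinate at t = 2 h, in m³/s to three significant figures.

Q ≈ 38.9 m³/s

By discrete convolution, Q_j = Σ (P_i / 10 mm) · U_{j−i}.
At t = 2 h (j=2): Q = (17.5/10)·19.6 + (7.8/10)·5.9 + (4.3/10)·0.0 = 38.9 m³/s.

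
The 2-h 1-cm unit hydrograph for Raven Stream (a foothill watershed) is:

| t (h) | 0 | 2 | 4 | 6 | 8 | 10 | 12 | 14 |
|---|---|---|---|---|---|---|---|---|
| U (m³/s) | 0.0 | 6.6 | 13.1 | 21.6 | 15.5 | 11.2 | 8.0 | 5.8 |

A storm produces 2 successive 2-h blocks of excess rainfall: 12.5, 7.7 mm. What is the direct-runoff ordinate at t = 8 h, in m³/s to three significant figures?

By discrete convolution, Q_j = Σ (P_i / 10 mm) · U_{j−i}.
At t = 8 h (j=4): Q = (12.5/10)·15.5 + (7.7/10)·21.6 = 36.0 m³/s.

Q ≈ 36.0 m³/s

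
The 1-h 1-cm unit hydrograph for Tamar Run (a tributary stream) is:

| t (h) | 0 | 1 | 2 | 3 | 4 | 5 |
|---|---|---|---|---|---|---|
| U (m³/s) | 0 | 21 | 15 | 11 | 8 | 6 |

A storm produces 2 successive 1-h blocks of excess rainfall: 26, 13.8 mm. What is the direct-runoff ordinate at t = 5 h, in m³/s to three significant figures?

By discrete convolution, Q_j = Σ (P_i / 10 mm) · U_{j−i}.
At t = 5 h (j=5): Q = (26/10)·6 + (13.8/10)·8 = 26.6 m³/s.

Q ≈ 26.6 m³/s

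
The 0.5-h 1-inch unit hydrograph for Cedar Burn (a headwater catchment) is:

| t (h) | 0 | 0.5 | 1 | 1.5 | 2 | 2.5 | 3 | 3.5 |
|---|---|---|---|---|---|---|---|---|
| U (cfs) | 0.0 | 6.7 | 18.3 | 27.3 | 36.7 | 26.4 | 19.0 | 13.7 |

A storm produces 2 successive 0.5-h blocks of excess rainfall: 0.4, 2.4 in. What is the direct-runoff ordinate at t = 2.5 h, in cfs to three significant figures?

By discrete convolution, Q_j = Σ (P_i / 1 in) · U_{j−i}.
At t = 2.5 h (j=5): Q = (0.4/1)·26.4 + (2.4/1)·36.7 = 98.6 cfs.

Q ≈ 98.6 cfs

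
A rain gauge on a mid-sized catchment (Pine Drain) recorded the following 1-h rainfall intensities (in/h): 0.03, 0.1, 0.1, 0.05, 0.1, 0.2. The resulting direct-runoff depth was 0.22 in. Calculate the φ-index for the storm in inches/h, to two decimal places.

Only the 4 blocks with intensity above φ contribute runoff: 0.1, 0.1, 0.1, 0.2 in/h.
Σ(I−φ)·Δt = d  ⇒  (0.1+0.1+0.1+0.2 − 4φ)·1 = 0.22
φ = (0.5000 − 0.22/1) / 4 = 0.07 in/h.

φ ≈ 0.07 in/h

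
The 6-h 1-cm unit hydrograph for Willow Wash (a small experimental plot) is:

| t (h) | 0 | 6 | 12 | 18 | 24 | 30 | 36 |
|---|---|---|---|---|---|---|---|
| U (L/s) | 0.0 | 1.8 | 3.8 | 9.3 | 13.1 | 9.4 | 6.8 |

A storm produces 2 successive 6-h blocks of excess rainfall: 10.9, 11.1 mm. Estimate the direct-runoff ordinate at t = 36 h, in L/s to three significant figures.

Q ≈ 17.8 L/s

By discrete convolution, Q_j = Σ (P_i / 10 mm) · U_{j−i}.
At t = 36 h (j=6): Q = (10.9/10)·6.8 + (11.1/10)·9.4 = 17.8 L/s.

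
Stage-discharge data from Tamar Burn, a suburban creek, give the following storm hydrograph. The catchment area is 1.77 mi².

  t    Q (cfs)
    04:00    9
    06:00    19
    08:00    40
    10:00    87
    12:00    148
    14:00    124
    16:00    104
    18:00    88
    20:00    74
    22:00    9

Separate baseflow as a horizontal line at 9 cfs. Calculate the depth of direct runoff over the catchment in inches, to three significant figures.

Direct runoff: 0.0, 10.0, 31.0, 78.0, 139.0, 115.0, 95.0, 79.0, 65.0, 0.0 cfs; ΣQ_DR = 612.0 cfs.
V = ΣQ_DR · Δt = 612.0 × 7200 s = 4.406 × 10^6 ft³.
Over A = 1.77 mi², depth = V / A = 1.07 in.

d ≈ 1.07 in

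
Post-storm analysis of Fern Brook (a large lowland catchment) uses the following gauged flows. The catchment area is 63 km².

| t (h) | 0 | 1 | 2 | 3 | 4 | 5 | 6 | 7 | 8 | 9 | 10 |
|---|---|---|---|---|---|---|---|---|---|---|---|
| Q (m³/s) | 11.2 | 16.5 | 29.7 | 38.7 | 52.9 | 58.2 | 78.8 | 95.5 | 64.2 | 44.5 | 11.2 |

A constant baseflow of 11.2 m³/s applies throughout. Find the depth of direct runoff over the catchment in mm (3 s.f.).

Direct runoff: 0.0, 5.3, 18.5, 27.5, 41.7, 47.0, 67.6, 84.3, 53.0, 33.3, 0.0 m³/s; ΣQ_DR = 378.2 m³/s.
V = ΣQ_DR · Δt = 378.2 × 3600 s = 1.362 × 10^6 m³.
Over A = 63 km², depth = V / A = 21.6 mm.

d ≈ 21.6 mm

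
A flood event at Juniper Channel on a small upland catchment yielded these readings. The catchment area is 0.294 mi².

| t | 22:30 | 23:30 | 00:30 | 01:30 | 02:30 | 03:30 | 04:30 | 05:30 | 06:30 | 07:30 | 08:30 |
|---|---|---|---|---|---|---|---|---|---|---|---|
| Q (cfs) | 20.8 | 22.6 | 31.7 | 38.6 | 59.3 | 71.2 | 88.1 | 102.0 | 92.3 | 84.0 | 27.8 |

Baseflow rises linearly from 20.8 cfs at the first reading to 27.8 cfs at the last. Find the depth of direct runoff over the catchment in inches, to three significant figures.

d ≈ 1.96 in

Direct runoff: 0.00, 1.10, 9.50, 15.70, 35.70, 46.90, 63.10, 76.30, 65.90, 56.90, 0.00 cfs; ΣQ_DR = 371.1 cfs.
V = ΣQ_DR · Δt = 371.1 × 3600 s = 1.336 × 10^6 ft³.
Over A = 0.294 mi², depth = V / A = 1.96 in.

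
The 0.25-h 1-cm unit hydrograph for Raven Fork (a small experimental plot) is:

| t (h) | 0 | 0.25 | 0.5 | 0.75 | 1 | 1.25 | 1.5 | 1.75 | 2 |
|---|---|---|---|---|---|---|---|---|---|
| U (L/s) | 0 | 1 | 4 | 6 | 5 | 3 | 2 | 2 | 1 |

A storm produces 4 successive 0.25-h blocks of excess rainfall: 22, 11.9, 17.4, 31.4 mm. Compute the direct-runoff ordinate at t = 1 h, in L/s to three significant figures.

Q ≈ 28.2 L/s

By discrete convolution, Q_j = Σ (P_i / 10 mm) · U_{j−i}.
At t = 1 h (j=4): Q = (22/10)·5 + (11.9/10)·6 + (17.4/10)·4 + (31.4/10)·1 = 28.2 L/s.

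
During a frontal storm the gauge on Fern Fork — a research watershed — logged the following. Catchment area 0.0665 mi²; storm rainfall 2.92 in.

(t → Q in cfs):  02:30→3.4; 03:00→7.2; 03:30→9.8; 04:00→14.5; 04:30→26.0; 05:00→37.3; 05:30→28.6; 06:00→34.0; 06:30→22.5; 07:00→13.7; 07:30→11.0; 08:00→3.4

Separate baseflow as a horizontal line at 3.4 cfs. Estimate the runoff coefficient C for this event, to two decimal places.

C ≈ 0.68

ΣQ_DR = 170.6 cfs; V = ΣQ_DR·Δt = 3.071 × 10^5 ft³.
Runoff depth d = V / A = 1.988 in.
C = d / P = 1.988 / 2.92 = 0.68.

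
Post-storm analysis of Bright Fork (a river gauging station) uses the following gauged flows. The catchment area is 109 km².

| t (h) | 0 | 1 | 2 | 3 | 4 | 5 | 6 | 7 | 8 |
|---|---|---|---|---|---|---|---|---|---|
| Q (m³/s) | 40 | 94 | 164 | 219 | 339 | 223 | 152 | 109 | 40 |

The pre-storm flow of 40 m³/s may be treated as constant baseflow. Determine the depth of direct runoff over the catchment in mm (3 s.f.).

d ≈ 33.7 mm

Direct runoff: 0.0, 54.0, 124.0, 179.0, 299.0, 183.0, 112.0, 69.0, 0.0 m³/s; ΣQ_DR = 1020 m³/s.
V = ΣQ_DR · Δt = 1020 × 3600 s = 3.672 × 10^6 m³.
Over A = 109 km², depth = V / A = 33.7 mm.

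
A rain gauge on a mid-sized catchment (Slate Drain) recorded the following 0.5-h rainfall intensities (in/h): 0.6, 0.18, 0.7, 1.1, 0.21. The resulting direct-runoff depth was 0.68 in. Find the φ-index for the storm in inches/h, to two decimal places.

Only the 3 blocks with intensity above φ contribute runoff: 0.6, 0.7, 1.1 in/h.
Σ(I−φ)·Δt = d  ⇒  (0.6+0.7+1.1 − 3φ)·0.5 = 0.68
φ = (2.400 − 0.68/0.5) / 3 = 0.35 in/h.

φ ≈ 0.35 in/h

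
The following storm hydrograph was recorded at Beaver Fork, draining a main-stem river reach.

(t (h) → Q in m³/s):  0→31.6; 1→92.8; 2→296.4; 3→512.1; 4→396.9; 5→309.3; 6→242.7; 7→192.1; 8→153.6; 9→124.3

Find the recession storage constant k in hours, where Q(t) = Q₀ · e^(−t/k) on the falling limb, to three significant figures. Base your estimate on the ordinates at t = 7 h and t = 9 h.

On the falling limb, Q drops from 192.1 to 124.3 m³/s between t = 7 h and t = 9 h (Δt = 2 h).
k = −Δt / ln(Q₂/Q₁) = −2 / ln(124.3/192.1) = 4.59 h.

k ≈ 4.59 h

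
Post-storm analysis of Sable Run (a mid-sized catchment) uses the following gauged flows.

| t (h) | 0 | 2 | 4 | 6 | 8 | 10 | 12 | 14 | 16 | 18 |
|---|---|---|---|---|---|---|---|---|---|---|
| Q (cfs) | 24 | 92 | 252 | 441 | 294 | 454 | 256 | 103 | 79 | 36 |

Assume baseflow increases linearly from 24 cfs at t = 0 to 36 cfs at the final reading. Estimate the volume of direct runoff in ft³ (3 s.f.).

V ≈ 1.25 × 10^7 ft³

Direct-runoff ordinates (Q − Q_b): 0.00, 66.67, 225.33, 413.00, 264.67, 423.33, 224.00, 69.67, 44.33, 0.00 cfs.
ΣQ_DR = 1731 cfs.
With Δt = 2 h = 7200 s, V = ΣQ_DR · Δt = 1731 × 7200 = 1.25 × 10^7 ft³.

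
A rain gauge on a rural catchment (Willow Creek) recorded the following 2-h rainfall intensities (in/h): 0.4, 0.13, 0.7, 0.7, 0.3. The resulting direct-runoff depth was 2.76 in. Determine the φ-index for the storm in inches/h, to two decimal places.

Only the 4 blocks with intensity above φ contribute runoff: 0.4, 0.7, 0.7, 0.3 in/h.
Σ(I−φ)·Δt = d  ⇒  (0.4+0.7+0.7+0.3 − 4φ)·2 = 2.76
φ = (2.100 − 2.76/2) / 4 = 0.18 in/h.

φ ≈ 0.18 in/h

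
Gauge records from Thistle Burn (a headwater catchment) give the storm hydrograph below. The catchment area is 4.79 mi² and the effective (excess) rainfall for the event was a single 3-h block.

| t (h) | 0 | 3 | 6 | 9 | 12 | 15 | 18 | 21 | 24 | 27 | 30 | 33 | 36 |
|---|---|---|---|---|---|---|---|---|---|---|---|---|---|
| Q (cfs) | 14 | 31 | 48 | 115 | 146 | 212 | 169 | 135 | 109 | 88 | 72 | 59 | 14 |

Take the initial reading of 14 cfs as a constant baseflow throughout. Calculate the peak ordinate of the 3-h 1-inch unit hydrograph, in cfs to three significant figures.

U_p ≈ 198 cfs

Direct runoff: 0.0, 17.0, 34.0, 101.0, 132.0, 198.0, 155.0, 121.0, 95.0, 74.0, 58.0, 45.0, 0.0 cfs; ΣQ_DR = 1030 cfs, peak = 198.0 cfs.
Runoff depth d = ΣQ_DR·Δt / A = 1030 × 10800 / (4.79 mi²) = 0.9996 in.
The 1-inch UH is the DRH scaled by (1 in)/d, so U_p = 198.0 × 1/0.9996 = 198 cfs.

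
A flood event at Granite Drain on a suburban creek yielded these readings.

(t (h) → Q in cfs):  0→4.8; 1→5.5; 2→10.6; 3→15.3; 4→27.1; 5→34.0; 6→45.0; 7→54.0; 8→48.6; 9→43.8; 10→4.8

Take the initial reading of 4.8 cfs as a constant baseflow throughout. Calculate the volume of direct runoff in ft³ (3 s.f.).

Direct-runoff ordinates (Q − Q_b): 0.0, 0.7, 5.8, 10.5, 22.3, 29.2, 40.2, 49.2, 43.8, 39.0, 0.0 cfs.
ΣQ_DR = 240.7 cfs.
With Δt = 1 h = 3600 s, V = ΣQ_DR · Δt = 240.7 × 3600 = 8.67 × 10^5 ft³.

V ≈ 8.67 × 10^5 ft³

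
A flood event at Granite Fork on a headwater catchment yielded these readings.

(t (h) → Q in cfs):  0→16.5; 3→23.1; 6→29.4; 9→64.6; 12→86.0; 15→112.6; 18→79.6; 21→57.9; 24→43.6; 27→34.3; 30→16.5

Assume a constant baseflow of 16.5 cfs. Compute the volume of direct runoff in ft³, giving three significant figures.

V ≈ 4.13 × 10^6 ft³

Direct-runoff ordinates (Q − Q_b): 0.0, 6.6, 12.9, 48.1, 69.5, 96.1, 63.1, 41.4, 27.1, 17.8, 0.0 cfs.
ΣQ_DR = 382.6 cfs.
With Δt = 3 h = 10800 s, V = ΣQ_DR · Δt = 382.6 × 10800 = 4.13 × 10^6 ft³.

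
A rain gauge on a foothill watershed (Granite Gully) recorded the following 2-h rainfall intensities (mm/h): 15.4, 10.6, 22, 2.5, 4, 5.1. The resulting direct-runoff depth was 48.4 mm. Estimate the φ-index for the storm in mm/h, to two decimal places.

Only the 3 blocks with intensity above φ contribute runoff: 15.4, 10.6, 22 mm/h.
Σ(I−φ)·Δt = d  ⇒  (15.4+10.6+22 − 3φ)·2 = 48.4
φ = (48.00 − 48.4/2) / 3 = 7.93 mm/h.

φ ≈ 7.93 mm/h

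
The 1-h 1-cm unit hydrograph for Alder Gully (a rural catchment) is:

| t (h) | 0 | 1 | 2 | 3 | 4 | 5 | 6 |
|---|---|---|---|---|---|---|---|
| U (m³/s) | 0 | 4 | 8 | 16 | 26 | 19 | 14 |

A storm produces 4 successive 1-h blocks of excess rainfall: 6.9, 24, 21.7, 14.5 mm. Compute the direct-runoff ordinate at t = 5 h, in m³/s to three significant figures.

By discrete convolution, Q_j = Σ (P_i / 10 mm) · U_{j−i}.
At t = 5 h (j=5): Q = (6.9/10)·19 + (24/10)·26 + (21.7/10)·16 + (14.5/10)·8 = 122 m³/s.

Q ≈ 122 m³/s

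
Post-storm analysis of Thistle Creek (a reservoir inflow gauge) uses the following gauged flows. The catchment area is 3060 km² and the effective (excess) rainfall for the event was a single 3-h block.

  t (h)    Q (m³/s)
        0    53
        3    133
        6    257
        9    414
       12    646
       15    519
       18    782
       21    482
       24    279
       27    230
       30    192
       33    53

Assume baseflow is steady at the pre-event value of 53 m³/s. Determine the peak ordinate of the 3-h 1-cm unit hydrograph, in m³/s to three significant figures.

Direct runoff: 0.0, 80.0, 204.0, 361.0, 593.0, 466.0, 729.0, 429.0, 226.0, 177.0, 139.0, 0.0 m³/s; ΣQ_DR = 3404 m³/s, peak = 729.0 m³/s.
Runoff depth d = ΣQ_DR·Δt / A = 3404 × 10800 / (3060 km²) = 12.01 mm.
The 1-cm UH is the DRH scaled by (10 mm)/d, so U_p = 729.0 × 10/12.01 = 607 m³/s.

U_p ≈ 607 m³/s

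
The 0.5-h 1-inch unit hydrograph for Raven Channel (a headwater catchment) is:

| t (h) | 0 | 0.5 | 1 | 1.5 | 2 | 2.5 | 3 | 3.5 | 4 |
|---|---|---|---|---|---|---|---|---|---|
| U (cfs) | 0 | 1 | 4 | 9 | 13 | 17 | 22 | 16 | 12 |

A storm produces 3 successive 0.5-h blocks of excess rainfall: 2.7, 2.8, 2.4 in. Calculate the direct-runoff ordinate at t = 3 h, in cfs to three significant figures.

By discrete convolution, Q_j = Σ (P_i / 1 in) · U_{j−i}.
At t = 3 h (j=6): Q = (2.7/1)·22 + (2.8/1)·17 + (2.4/1)·13 = 138 cfs.

Q ≈ 138 cfs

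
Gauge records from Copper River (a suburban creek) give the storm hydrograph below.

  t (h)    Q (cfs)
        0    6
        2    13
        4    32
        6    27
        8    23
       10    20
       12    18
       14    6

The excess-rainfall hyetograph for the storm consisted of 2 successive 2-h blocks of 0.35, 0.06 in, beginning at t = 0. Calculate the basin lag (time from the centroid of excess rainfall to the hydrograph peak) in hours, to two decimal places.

Centroid of excess rainfall: t_c = Σ P_i·t̄_i / ΣP_i = 1.2927 h (block centres at 1, 3 h).
Hydrograph peak occurs at t = 4 h, so basin lag t_L = 4 − 1.2927 = 2.71 h.

t_L ≈ 2.71 h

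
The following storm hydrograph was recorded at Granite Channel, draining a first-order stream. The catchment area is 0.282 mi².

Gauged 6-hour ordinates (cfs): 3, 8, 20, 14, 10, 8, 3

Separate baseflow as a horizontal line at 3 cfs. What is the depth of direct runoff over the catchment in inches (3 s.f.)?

Direct runoff: 0.0, 5.0, 17.0, 11.0, 7.0, 5.0, 0.0 cfs; ΣQ_DR = 45.00 cfs.
V = ΣQ_DR · Δt = 45.00 × 21600 s = 9.720 × 10^5 ft³.
Over A = 0.282 mi², depth = V / A = 1.48 in.

d ≈ 1.48 in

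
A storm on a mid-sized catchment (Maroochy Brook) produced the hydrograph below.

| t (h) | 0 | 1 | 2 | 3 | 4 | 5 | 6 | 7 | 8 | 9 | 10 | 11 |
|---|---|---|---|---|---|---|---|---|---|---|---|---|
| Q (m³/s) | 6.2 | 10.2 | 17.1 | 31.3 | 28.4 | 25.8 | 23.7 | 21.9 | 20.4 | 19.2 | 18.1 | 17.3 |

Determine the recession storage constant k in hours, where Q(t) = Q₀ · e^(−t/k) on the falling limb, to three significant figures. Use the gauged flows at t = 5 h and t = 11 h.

On the falling limb, Q drops from 25.8 to 17.3 m³/s between t = 5 h and t = 11 h (Δt = 6 h).
k = −Δt / ln(Q₂/Q₁) = −6 / ln(17.3/25.8) = 15.0 h.

k ≈ 15.0 h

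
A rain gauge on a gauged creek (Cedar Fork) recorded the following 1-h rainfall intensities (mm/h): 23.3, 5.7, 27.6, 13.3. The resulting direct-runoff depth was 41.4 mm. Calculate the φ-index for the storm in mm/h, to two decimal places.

φ ≈ 7.60 mm/h

Only the 3 blocks with intensity above φ contribute runoff: 23.3, 27.6, 13.3 mm/h.
Σ(I−φ)·Δt = d  ⇒  (23.3+27.6+13.3 − 3φ)·1 = 41.4
φ = (64.20 − 41.4/1) / 3 = 7.60 mm/h.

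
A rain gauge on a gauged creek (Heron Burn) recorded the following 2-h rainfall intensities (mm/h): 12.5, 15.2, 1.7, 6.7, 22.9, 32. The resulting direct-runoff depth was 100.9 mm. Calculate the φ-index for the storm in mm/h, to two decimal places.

Only the 4 blocks with intensity above φ contribute runoff: 12.5, 15.2, 22.9, 32 mm/h.
Σ(I−φ)·Δt = d  ⇒  (12.5+15.2+22.9+32 − 4φ)·2 = 100.9
φ = (82.60 − 100.9/2) / 4 = 8.04 mm/h.

φ ≈ 8.04 mm/h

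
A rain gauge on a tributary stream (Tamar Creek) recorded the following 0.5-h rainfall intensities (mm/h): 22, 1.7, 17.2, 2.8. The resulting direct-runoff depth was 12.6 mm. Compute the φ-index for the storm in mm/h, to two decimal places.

Only the 2 blocks with intensity above φ contribute runoff: 22, 17.2 mm/h.
Σ(I−φ)·Δt = d  ⇒  (22+17.2 − 2φ)·0.5 = 12.6
φ = (39.20 − 12.6/0.5) / 2 = 7.00 mm/h.

φ ≈ 7.00 mm/h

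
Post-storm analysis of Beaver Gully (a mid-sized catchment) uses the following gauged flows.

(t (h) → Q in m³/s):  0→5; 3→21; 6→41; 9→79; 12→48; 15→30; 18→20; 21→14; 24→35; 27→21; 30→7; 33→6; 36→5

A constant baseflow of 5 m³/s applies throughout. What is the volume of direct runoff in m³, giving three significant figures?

V ≈ 2.88 × 10^6 m³

Direct-runoff ordinates (Q − Q_b): 0.0, 16.0, 36.0, 74.0, 43.0, 25.0, 15.0, 9.0, 30.0, 16.0, 2.0, 1.0, 0.0 m³/s.
ΣQ_DR = 267.0 m³/s.
With Δt = 3 h = 10800 s, V = ΣQ_DR · Δt = 267.0 × 10800 = 2.88 × 10^6 m³.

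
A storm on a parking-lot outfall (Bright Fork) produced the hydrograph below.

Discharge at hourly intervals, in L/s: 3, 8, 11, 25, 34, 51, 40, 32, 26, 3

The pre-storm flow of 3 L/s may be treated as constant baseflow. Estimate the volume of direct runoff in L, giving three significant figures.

Direct-runoff ordinates (Q − Q_b): 0.0, 5.0, 8.0, 22.0, 31.0, 48.0, 37.0, 29.0, 23.0, 0.0 L/s.
ΣQ_DR = 203.0 L/s.
With Δt = 1 h = 3600 s, V = ΣQ_DR · Δt = 203.0 × 3600 = 7.31 × 10^5 L.

V ≈ 7.31 × 10^5 L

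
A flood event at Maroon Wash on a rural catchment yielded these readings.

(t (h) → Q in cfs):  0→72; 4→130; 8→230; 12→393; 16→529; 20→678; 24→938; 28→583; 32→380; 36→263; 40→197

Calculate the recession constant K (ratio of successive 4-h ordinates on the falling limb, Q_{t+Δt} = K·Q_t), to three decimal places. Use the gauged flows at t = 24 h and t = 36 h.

K ≈ 0.655

Using the recession-limb readings at t = 24 h and t = 36 h: Q falls from 938 to 263 cfs over 3 intervals.
K = (Q₂/Q₁)^(1/3) = (263/938)^(1/3) = 0.655.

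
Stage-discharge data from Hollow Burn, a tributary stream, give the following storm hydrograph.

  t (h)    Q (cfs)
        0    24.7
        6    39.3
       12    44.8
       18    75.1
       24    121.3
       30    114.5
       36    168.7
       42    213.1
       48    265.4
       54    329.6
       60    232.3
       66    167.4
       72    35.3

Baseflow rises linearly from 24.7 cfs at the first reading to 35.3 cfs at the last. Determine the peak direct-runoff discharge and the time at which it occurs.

Q_p = 296.95 cfs at t = 54 h

Subtracting baseflow gives direct-runoff ordinates: 0.00, 13.72, 18.33, 47.75, 93.07, 85.38, 138.70, 182.22, 233.63, 296.95, 198.77, 132.98, 0.00 cfs.
The maximum is 296.95 cfs, occurring at the reading for t = 54 h.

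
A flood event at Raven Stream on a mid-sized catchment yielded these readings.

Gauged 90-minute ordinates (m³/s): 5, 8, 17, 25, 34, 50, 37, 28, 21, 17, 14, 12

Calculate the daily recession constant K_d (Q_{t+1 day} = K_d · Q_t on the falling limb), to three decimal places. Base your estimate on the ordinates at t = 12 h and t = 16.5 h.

Between t = 12 h and t = 16.5 h the flow falls from 21 to 12 m³/s over 3×1.5 h = 4.5 h.
Per-interval ratio K = (12/21)^(1/3) = 0.8298; K_d = K^(24/1.5) = 0.051.

K_d ≈ 0.051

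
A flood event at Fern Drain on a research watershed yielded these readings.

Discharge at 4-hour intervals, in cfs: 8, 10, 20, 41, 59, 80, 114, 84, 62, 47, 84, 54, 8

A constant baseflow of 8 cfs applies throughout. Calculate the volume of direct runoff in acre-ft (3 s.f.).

V ≈ 187 acre-ft

Direct-runoff ordinates (Q − Q_b): 0.0, 2.0, 12.0, 33.0, 51.0, 72.0, 106.0, 76.0, 54.0, 39.0, 76.0, 46.0, 0.0 cfs.
ΣQ_DR = 567.0 cfs.
With Δt = 4 h = 14400 s, V = ΣQ_DR · Δt = 567.0 × 14400 = 8.16 × 10^6 ft³ = 187 acre-ft.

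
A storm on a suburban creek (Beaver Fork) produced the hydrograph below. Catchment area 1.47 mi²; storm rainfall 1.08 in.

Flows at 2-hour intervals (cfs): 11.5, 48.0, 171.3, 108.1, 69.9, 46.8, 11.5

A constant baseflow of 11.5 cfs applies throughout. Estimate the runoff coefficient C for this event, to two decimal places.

ΣQ_DR = 386.6 cfs; V = ΣQ_DR·Δt = 2.784 × 10^6 ft³.
Runoff depth d = V / A = 0.8151 in.
C = d / P = 0.8151 / 1.08 = 0.75.

C ≈ 0.75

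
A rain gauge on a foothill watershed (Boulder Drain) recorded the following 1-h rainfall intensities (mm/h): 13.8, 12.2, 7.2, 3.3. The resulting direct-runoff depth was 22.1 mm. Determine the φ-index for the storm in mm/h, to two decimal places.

Only the 3 blocks with intensity above φ contribute runoff: 13.8, 12.2, 7.2 mm/h.
Σ(I−φ)·Δt = d  ⇒  (13.8+12.2+7.2 − 3φ)·1 = 22.1
φ = (33.20 − 22.1/1) / 3 = 3.70 mm/h.

φ ≈ 3.70 mm/h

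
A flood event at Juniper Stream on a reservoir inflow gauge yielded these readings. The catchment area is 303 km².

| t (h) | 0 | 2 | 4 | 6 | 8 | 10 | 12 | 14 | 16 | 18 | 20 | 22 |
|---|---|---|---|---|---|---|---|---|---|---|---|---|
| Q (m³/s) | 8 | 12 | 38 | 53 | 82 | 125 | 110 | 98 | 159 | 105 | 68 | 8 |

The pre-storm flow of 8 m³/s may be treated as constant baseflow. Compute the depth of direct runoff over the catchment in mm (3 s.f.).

Direct runoff: 0.0, 4.0, 30.0, 45.0, 74.0, 117.0, 102.0, 90.0, 151.0, 97.0, 60.0, 0.0 m³/s; ΣQ_DR = 770.0 m³/s.
V = ΣQ_DR · Δt = 770.0 × 7200 s = 5.544 × 10^6 m³.
Over A = 303 km², depth = V / A = 18.3 mm.

d ≈ 18.3 mm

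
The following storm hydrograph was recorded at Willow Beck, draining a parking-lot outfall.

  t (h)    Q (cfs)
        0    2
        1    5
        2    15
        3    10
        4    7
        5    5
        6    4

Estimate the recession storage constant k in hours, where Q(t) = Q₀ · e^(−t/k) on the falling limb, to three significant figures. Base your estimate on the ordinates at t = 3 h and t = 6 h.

k ≈ 3.27 h

On the falling limb, Q drops from 10 to 4 cfs between t = 3 h and t = 6 h (Δt = 3 h).
k = −Δt / ln(Q₂/Q₁) = −3 / ln(4/10) = 3.27 h.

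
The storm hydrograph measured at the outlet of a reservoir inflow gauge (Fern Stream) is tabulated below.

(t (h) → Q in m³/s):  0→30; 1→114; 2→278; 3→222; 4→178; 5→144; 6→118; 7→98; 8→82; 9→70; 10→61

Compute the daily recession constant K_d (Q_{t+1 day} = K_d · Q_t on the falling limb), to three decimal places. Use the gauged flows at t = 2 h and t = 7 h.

K_d ≈ 0.007

Between t = 2 h and t = 7 h the flow falls from 278 to 98 m³/s over 5×1 h = 5 h.
Per-interval ratio K = (98/278)^(1/5) = 0.8118; K_d = K^(24/1) = 0.007.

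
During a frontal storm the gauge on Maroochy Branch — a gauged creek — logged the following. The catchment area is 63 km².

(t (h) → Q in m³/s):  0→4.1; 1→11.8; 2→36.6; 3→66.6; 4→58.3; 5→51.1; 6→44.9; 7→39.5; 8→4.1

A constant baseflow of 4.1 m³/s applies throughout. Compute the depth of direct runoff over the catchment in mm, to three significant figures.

d ≈ 16.0 mm

Direct runoff: 0.0, 7.7, 32.5, 62.5, 54.2, 47.0, 40.8, 35.4, 0.0 m³/s; ΣQ_DR = 280.1 m³/s.
V = ΣQ_DR · Δt = 280.1 × 3600 s = 1.008 × 10^6 m³.
Over A = 63 km², depth = V / A = 16.0 mm.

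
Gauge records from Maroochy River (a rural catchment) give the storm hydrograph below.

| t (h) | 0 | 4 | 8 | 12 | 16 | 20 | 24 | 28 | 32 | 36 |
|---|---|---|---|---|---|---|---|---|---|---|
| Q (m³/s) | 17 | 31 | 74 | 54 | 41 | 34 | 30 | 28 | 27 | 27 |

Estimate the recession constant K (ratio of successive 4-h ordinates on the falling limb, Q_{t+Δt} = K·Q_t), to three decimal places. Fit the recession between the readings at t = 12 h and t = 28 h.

K ≈ 0.849

Using the recession-limb readings at t = 12 h and t = 28 h: Q falls from 54 to 28 m³/s over 4 intervals.
K = (Q₂/Q₁)^(1/4) = (28/54)^(1/4) = 0.849.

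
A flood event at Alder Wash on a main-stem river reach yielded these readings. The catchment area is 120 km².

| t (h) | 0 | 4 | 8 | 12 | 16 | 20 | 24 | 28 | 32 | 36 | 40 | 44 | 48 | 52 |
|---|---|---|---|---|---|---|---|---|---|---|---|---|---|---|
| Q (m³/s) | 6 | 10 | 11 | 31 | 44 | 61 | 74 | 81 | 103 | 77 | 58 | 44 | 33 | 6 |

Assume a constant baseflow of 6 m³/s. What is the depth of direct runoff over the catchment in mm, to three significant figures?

d ≈ 66.6 mm

Direct runoff: 0.0, 4.0, 5.0, 25.0, 38.0, 55.0, 68.0, 75.0, 97.0, 71.0, 52.0, 38.0, 27.0, 0.0 m³/s; ΣQ_DR = 555.0 m³/s.
V = ΣQ_DR · Δt = 555.0 × 14400 s = 7.992 × 10^6 m³.
Over A = 120 km², depth = V / A = 66.6 mm.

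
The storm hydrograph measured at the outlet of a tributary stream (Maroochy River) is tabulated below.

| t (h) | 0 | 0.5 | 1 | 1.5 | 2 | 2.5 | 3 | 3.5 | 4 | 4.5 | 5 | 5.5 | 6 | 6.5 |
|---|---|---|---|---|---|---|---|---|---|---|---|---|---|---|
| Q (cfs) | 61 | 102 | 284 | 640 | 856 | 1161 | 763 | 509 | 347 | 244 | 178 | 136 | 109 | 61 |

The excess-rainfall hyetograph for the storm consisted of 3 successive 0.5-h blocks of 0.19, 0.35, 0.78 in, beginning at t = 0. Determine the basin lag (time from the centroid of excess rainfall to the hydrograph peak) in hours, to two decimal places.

t_L ≈ 1.53 h

Centroid of excess rainfall: t_c = Σ P_i·t̄_i / ΣP_i = 0.9735 h (block centres at 0.25, 0.75, 1.25 h).
Hydrograph peak occurs at t = 2.5 h, so basin lag t_L = 2.5 − 0.9735 = 1.53 h.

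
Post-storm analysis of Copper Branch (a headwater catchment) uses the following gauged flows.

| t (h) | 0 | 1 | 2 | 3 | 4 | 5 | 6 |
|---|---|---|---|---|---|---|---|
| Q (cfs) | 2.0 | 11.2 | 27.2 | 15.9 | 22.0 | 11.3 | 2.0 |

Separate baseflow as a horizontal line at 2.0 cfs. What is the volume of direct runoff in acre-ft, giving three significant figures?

V ≈ 6.41 acre-ft

Direct-runoff ordinates (Q − Q_b): 0.0, 9.2, 25.2, 13.9, 20.0, 9.3, 0.0 cfs.
ΣQ_DR = 77.60 cfs.
With Δt = 1 h = 3600 s, V = ΣQ_DR · Δt = 77.60 × 3600 = 2.79 × 10^5 ft³ = 6.41 acre-ft.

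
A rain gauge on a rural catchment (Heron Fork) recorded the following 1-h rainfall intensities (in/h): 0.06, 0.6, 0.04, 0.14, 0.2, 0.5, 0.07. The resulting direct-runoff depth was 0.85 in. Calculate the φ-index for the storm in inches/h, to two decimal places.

φ ≈ 0.15 in/h

Only the 3 blocks with intensity above φ contribute runoff: 0.6, 0.2, 0.5 in/h.
Σ(I−φ)·Δt = d  ⇒  (0.6+0.2+0.5 − 3φ)·1 = 0.85
φ = (1.300 − 0.85/1) / 3 = 0.15 in/h.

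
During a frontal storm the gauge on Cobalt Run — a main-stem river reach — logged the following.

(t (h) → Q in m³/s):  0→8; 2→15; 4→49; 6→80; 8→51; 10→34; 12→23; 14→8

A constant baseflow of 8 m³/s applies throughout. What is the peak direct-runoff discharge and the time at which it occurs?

Subtracting baseflow gives direct-runoff ordinates: 0.0, 7.0, 41.0, 72.0, 43.0, 26.0, 15.0, 0.0 m³/s.
The maximum is 72.0 m³/s, occurring at the reading for t = 6 h.

Q_p = 72.0 m³/s at t = 6 h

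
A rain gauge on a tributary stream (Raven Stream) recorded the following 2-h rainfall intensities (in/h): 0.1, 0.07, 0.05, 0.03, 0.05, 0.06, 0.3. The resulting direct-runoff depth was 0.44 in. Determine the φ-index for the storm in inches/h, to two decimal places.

Only the 2 blocks with intensity above φ contribute runoff: 0.1, 0.3 in/h.
Σ(I−φ)·Δt = d  ⇒  (0.1+0.3 − 2φ)·2 = 0.44
φ = (0.4000 − 0.44/2) / 2 = 0.09 in/h.

φ ≈ 0.09 in/h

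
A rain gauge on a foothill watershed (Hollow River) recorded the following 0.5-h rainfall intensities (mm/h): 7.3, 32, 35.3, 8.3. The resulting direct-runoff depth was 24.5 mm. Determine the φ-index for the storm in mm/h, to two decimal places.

φ ≈ 9.15 mm/h

Only the 2 blocks with intensity above φ contribute runoff: 32, 35.3 mm/h.
Σ(I−φ)·Δt = d  ⇒  (32+35.3 − 2φ)·0.5 = 24.5
φ = (67.30 − 24.5/0.5) / 2 = 9.15 mm/h.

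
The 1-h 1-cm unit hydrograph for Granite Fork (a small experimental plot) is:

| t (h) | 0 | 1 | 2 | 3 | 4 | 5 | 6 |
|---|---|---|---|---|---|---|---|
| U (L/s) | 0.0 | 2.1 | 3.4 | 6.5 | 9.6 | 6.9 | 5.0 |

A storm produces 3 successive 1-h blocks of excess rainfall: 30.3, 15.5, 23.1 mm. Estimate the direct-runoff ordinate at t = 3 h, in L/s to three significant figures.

By discrete convolution, Q_j = Σ (P_i / 10 mm) · U_{j−i}.
At t = 3 h (j=3): Q = (30.3/10)·6.5 + (15.5/10)·3.4 + (23.1/10)·2.1 = 29.8 L/s.

Q ≈ 29.8 L/s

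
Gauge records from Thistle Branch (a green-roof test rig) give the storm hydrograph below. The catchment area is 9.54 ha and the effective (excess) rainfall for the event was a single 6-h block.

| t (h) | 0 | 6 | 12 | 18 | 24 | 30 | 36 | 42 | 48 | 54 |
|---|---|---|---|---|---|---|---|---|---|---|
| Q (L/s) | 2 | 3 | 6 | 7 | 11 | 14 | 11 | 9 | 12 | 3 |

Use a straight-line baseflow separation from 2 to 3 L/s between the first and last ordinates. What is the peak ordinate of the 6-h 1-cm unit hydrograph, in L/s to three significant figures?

Direct runoff: 0.00, 0.89, 3.78, 4.67, 8.56, 11.44, 8.33, 6.22, 9.11, 0.00 L/s; ΣQ_DR = 53.00 L/s, peak = 11.44 L/s.
Runoff depth d = ΣQ_DR·Δt / A = 53.00 × 21600 / (9.54 ha) = 12.00 mm.
The 1-cm UH is the DRH scaled by (10 mm)/d, so U_p = 11.44 × 10/12.00 = 9.54 L/s.

U_p ≈ 9.54 L/s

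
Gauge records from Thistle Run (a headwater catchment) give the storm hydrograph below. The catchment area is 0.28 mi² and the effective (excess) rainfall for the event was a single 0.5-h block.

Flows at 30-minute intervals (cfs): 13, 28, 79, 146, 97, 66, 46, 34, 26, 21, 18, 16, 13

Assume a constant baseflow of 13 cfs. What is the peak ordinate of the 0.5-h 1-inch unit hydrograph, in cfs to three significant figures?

U_p ≈ 111 cfs

Direct runoff: 0.0, 15.0, 66.0, 133.0, 84.0, 53.0, 33.0, 21.0, 13.0, 8.0, 5.0, 3.0, 0.0 cfs; ΣQ_DR = 434.0 cfs, peak = 133.0 cfs.
Runoff depth d = ΣQ_DR·Δt / A = 434.0 × 1800 / (0.28 mi²) = 1.201 in.
The 1-inch UH is the DRH scaled by (1 in)/d, so U_p = 133.0 × 1/1.201 = 111 cfs.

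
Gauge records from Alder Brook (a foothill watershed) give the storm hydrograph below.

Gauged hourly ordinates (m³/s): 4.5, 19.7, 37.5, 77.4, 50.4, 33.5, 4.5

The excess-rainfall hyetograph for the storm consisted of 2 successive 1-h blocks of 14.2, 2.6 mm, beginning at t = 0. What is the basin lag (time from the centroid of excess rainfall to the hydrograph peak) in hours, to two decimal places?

t_L ≈ 2.35 h

Centroid of excess rainfall: t_c = Σ P_i·t̄_i / ΣP_i = 0.6548 h (block centres at 0.5, 1.5 h).
Hydrograph peak occurs at t = 3 h, so basin lag t_L = 3 − 0.6548 = 2.35 h.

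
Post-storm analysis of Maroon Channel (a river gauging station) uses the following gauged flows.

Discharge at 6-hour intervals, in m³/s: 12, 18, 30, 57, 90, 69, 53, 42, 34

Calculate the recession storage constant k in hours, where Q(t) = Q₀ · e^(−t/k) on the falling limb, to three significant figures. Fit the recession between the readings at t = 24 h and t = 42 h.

On the falling limb, Q drops from 90 to 42 m³/s between t = 24 h and t = 42 h (Δt = 18 h).
k = −Δt / ln(Q₂/Q₁) = −18 / ln(42/90) = 23.6 h.

k ≈ 23.6 h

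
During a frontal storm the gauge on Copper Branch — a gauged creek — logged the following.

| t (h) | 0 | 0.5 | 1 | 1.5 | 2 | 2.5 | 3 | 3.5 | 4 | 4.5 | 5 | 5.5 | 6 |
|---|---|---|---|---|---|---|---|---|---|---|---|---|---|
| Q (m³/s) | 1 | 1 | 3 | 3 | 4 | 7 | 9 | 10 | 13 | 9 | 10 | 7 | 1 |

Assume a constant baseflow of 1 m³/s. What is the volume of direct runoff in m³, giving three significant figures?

Direct-runoff ordinates (Q − Q_b): 0.0, 0.0, 2.0, 2.0, 3.0, 6.0, 8.0, 9.0, 12.0, 8.0, 9.0, 6.0, 0.0 m³/s.
ΣQ_DR = 65.00 m³/s.
With Δt = 0.5 h = 1800 s, V = ΣQ_DR · Δt = 65.00 × 1800 = 1.17 × 10^5 m³.

V ≈ 1.17 × 10^5 m³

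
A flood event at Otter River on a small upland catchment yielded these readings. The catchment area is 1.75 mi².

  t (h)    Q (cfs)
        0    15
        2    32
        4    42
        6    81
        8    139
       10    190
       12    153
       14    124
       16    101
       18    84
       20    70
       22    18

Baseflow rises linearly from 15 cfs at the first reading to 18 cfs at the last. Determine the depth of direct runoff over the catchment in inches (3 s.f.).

d ≈ 1.51 in

Direct runoff: 0.00, 16.73, 26.45, 65.18, 122.91, 173.64, 136.36, 107.09, 83.82, 66.55, 52.27, 0.00 cfs; ΣQ_DR = 851.0 cfs.
V = ΣQ_DR · Δt = 851.0 × 7200 s = 6.127 × 10^6 ft³.
Over A = 1.75 mi², depth = V / A = 1.51 in.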